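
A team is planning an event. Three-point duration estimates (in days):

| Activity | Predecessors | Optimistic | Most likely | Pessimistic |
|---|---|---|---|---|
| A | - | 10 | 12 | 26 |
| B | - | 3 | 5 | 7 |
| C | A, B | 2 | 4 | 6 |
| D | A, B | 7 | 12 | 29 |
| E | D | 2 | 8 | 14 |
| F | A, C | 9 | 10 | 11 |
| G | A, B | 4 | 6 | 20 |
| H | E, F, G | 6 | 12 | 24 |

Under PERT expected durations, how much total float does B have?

te_A = (10 + 4·12 + 26)/6 = 84/6 = 14
te_B = (3 + 4·5 + 7)/6 = 30/6 = 5
te_C = (2 + 4·4 + 6)/6 = 24/6 = 4
te_D = (7 + 4·12 + 29)/6 = 84/6 = 14
te_E = (2 + 4·8 + 14)/6 = 48/6 = 8
te_F = (9 + 4·10 + 11)/6 = 60/6 = 10
te_G = (4 + 4·6 + 20)/6 = 48/6 = 8
te_H = (6 + 4·12 + 24)/6 = 78/6 = 13

Forward pass:
ES_A = 0; EF_A = 14
ES_B = 0; EF_B = 5
ES_C = max(EF_A=14, EF_B=5) = 14; EF_C = 14+4 = 18
ES_D = max(EF_A=14, EF_B=5) = 14; EF_D = 14+14 = 28
ES_E = 28; EF_E = 28+8 = 36
ES_F = max(EF_A=14, EF_C=18) = 18; EF_F = 18+10 = 28
ES_G = max(EF_A=14, EF_B=5) = 14; EF_G = 14+8 = 22
ES_H = max(EF_E=36, EF_F=28, EF_G=22) = 36; EF_H = 36+13 = 49
Expected project duration μ = 49 days. Critical path: A → D → E → H.

Backward pass:
LF_H = 49; LS_H = 49−13 = 36
LF_G = LS_H = 36; LS_G = 36−8 = 28
LF_F = LS_H = 36; LS_F = 36−10 = 26
LF_E = LS_H = 36; LS_E = 36−8 = 28
LF_D = LS_E = 28; LS_D = 28−14 = 14
LF_C = LS_F = 26; LS_C = 26−4 = 22
LF_B = min(LS_C=22, LS_D=14, LS_G=28) = 14; LS_B = 14−5 = 9
LF_A = min(LS_C=22, LS_D=14, LS_F=26, LS_G=28) = 14; LS_A = 14−14 = 0
Slack_B = LS_B − ES_B = 9 − 0 = 9

9 days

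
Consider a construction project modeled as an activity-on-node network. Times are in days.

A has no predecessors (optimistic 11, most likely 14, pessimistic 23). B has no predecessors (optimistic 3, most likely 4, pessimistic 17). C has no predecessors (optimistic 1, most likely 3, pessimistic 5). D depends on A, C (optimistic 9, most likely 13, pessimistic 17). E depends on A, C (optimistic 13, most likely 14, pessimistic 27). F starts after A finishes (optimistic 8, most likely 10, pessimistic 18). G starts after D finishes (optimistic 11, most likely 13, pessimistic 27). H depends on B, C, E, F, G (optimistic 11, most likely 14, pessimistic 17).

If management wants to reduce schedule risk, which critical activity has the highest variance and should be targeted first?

G

te_A = (11 + 4·14 + 23)/6 = 90/6 = 15; σ²_A = ((23−11)/6)² = 4.000
te_B = (3 + 4·4 + 17)/6 = 36/6 = 6; σ²_B = ((17−3)/6)² = 5.444
te_C = (1 + 4·3 + 5)/6 = 18/6 = 3; σ²_C = ((5−1)/6)² = 0.444
te_D = (9 + 4·13 + 17)/6 = 78/6 = 13; σ²_D = ((17−9)/6)² = 1.778
te_E = (13 + 4·14 + 27)/6 = 96/6 = 16; σ²_E = ((27−13)/6)² = 5.444
te_F = (8 + 4·10 + 18)/6 = 66/6 = 11; σ²_F = ((18−8)/6)² = 2.778
te_G = (11 + 4·13 + 27)/6 = 90/6 = 15; σ²_G = ((27−11)/6)² = 7.111
te_H = (11 + 4·14 + 17)/6 = 84/6 = 14; σ²_H = ((17−11)/6)² = 1.000

Forward pass:
ES_A = 0; EF_A = 15
ES_B = 0; EF_B = 6
ES_C = 0; EF_C = 3
ES_D = max(EF_A=15, EF_C=3) = 15; EF_D = 15+13 = 28
ES_E = max(EF_A=15, EF_C=3) = 15; EF_E = 15+16 = 31
ES_F = 15; EF_F = 15+11 = 26
ES_G = 28; EF_G = 28+15 = 43
ES_H = max(EF_B=6, EF_C=3, EF_E=31, EF_F=26, EF_G=43) = 43; EF_H = 43+14 = 57
Expected project duration μ = 57 days. Critical path: A → D → G → H.

Variances on critical path: σ²_A=4.000, σ²_D=1.778, σ²_G=7.111, σ²_H=1.000.
Largest is σ²_G = 7.111.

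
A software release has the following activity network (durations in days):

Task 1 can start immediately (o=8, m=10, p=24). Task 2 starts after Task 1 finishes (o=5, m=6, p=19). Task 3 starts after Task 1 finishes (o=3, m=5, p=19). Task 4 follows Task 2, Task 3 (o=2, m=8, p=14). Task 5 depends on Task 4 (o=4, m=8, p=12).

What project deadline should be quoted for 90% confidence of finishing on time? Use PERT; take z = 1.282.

te_Task 1 = (8 + 4·10 + 24)/6 = 72/6 = 12; σ²_Task 1 = ((24−8)/6)² = 7.111
te_Task 2 = (5 + 4·6 + 19)/6 = 48/6 = 8; σ²_Task 2 = ((19−5)/6)² = 5.444
te_Task 3 = (3 + 4·5 + 19)/6 = 42/6 = 7; σ²_Task 3 = ((19−3)/6)² = 7.111
te_Task 4 = (2 + 4·8 + 14)/6 = 48/6 = 8; σ²_Task 4 = ((14−2)/6)² = 4.000
te_Task 5 = (4 + 4·8 + 12)/6 = 48/6 = 8; σ²_Task 5 = ((12−4)/6)² = 1.778

Forward pass:
ES_Task 1 = 0; EF_Task 1 = 12
ES_Task 2 = 12; EF_Task 2 = 12+8 = 20
ES_Task 3 = 12; EF_Task 3 = 12+7 = 19
ES_Task 4 = max(EF_Task 2=20, EF_Task 3=19) = 20; EF_Task 4 = 20+8 = 28
ES_Task 5 = 28; EF_Task 5 = 28+8 = 36
Expected project duration μ = 36 days. Critical path: Task 1 → Task 2 → Task 4 → Task 5.

Variance along critical path = 7.111 + 5.444 + 4.000 + 1.778 = 18.333; σ = 4.282 days.
D = μ + z·σ = 36 + 1.282·4.282 = 41.5 days

41.5 days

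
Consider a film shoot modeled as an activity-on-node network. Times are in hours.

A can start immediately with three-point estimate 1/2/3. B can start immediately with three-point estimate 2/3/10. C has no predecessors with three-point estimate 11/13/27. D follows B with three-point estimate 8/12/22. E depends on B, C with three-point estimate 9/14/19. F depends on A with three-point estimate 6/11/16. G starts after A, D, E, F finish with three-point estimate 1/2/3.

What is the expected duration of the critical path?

31 hours

te_A = (1 + 4·2 + 3)/6 = 12/6 = 2
te_B = (2 + 4·3 + 10)/6 = 24/6 = 4
te_C = (11 + 4·13 + 27)/6 = 90/6 = 15
te_D = (8 + 4·12 + 22)/6 = 78/6 = 13
te_E = (9 + 4·14 + 19)/6 = 84/6 = 14
te_F = (6 + 4·11 + 16)/6 = 66/6 = 11
te_G = (1 + 4·2 + 3)/6 = 12/6 = 2

Forward pass:
ES_A = 0; EF_A = 2
ES_B = 0; EF_B = 4
ES_C = 0; EF_C = 15
ES_D = 4; EF_D = 4+13 = 17
ES_E = max(EF_B=4, EF_C=15) = 15; EF_E = 15+14 = 29
ES_F = 2; EF_F = 2+11 = 13
ES_G = max(EF_A=2, EF_D=17, EF_E=29, EF_F=13) = 29; EF_G = 29+2 = 31
Expected project duration μ = 31 hours. Critical path: C → E → G.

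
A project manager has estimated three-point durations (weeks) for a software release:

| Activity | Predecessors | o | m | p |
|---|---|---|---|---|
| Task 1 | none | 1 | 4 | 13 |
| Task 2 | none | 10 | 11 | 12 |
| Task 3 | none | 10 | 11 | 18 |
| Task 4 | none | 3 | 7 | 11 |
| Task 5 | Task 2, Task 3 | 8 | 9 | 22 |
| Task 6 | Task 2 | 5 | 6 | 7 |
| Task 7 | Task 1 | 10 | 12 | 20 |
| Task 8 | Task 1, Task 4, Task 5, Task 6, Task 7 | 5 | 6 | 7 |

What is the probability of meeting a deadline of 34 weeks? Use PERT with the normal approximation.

te_Task 1 = (1 + 4·4 + 13)/6 = 30/6 = 5; σ²_Task 1 = ((13−1)/6)² = 4.000
te_Task 2 = (10 + 4·11 + 12)/6 = 66/6 = 11; σ²_Task 2 = ((12−10)/6)² = 0.111
te_Task 3 = (10 + 4·11 + 18)/6 = 72/6 = 12; σ²_Task 3 = ((18−10)/6)² = 1.778
te_Task 4 = (3 + 4·7 + 11)/6 = 42/6 = 7; σ²_Task 4 = ((11−3)/6)² = 1.778
te_Task 5 = (8 + 4·9 + 22)/6 = 66/6 = 11; σ²_Task 5 = ((22−8)/6)² = 5.444
te_Task 6 = (5 + 4·6 + 7)/6 = 36/6 = 6; σ²_Task 6 = ((7−5)/6)² = 0.111
te_Task 7 = (10 + 4·12 + 20)/6 = 78/6 = 13; σ²_Task 7 = ((20−10)/6)² = 2.778
te_Task 8 = (5 + 4·6 + 7)/6 = 36/6 = 6; σ²_Task 8 = ((7−5)/6)² = 0.111

Forward pass:
ES_Task 1 = 0; EF_Task 1 = 5
ES_Task 2 = 0; EF_Task 2 = 11
ES_Task 3 = 0; EF_Task 3 = 12
ES_Task 4 = 0; EF_Task 4 = 7
ES_Task 5 = max(EF_Task 2=11, EF_Task 3=12) = 12; EF_Task 5 = 12+11 = 23
ES_Task 6 = 11; EF_Task 6 = 11+6 = 17
ES_Task 7 = 5; EF_Task 7 = 5+13 = 18
ES_Task 8 = max(EF_Task 1=5, EF_Task 4=7, EF_Task 5=23, EF_Task 6=17, EF_Task 7=18) = 23; EF_Task 8 = 23+6 = 29
Expected project duration μ = 29 weeks. Critical path: Task 3 → Task 5 → Task 8.

Variance along critical path = 1.778 + 5.444 + 0.111 = 7.333; σ = √7.333 = 2.708 weeks.
Z = (34 − 29) / 2.708 = 1.846
P(T ≤ 34) = Φ(1.846) ≈ 0.968

0.968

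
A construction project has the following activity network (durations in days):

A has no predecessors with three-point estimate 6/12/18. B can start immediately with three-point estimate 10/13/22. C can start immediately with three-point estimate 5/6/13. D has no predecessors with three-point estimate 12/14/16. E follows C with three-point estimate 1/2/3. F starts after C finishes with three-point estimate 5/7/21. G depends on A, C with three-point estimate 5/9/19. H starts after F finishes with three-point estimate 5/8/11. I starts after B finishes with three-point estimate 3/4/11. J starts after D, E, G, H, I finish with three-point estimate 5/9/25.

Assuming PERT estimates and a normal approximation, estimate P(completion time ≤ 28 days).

te_A = (6 + 4·12 + 18)/6 = 72/6 = 12; σ²_A = ((18−6)/6)² = 4.000
te_B = (10 + 4·13 + 22)/6 = 84/6 = 14; σ²_B = ((22−10)/6)² = 4.000
te_C = (5 + 4·6 + 13)/6 = 42/6 = 7; σ²_C = ((13−5)/6)² = 1.778
te_D = (12 + 4·14 + 16)/6 = 84/6 = 14; σ²_D = ((16−12)/6)² = 0.444
te_E = (1 + 4·2 + 3)/6 = 12/6 = 2; σ²_E = ((3−1)/6)² = 0.111
te_F = (5 + 4·7 + 21)/6 = 54/6 = 9; σ²_F = ((21−5)/6)² = 7.111
te_G = (5 + 4·9 + 19)/6 = 60/6 = 10; σ²_G = ((19−5)/6)² = 5.444
te_H = (5 + 4·8 + 11)/6 = 48/6 = 8; σ²_H = ((11−5)/6)² = 1.000
te_I = (3 + 4·4 + 11)/6 = 30/6 = 5; σ²_I = ((11−3)/6)² = 1.778
te_J = (5 + 4·9 + 25)/6 = 66/6 = 11; σ²_J = ((25−5)/6)² = 11.111

Forward pass:
ES_A = 0; EF_A = 12
ES_B = 0; EF_B = 14
ES_C = 0; EF_C = 7
ES_D = 0; EF_D = 14
ES_E = 7; EF_E = 7+2 = 9
ES_F = 7; EF_F = 7+9 = 16
ES_G = max(EF_A=12, EF_C=7) = 12; EF_G = 12+10 = 22
ES_H = 16; EF_H = 16+8 = 24
ES_I = 14; EF_I = 14+5 = 19
ES_J = max(EF_D=14, EF_E=9, EF_G=22, EF_H=24, EF_I=19) = 24; EF_J = 24+11 = 35
Expected project duration μ = 35 days. Critical path: C → F → H → J.

Variance along critical path = 1.778 + 7.111 + 1.000 + 11.111 = 21.000; σ = √21.000 = 4.583 days.
Z = (28 − 35) / 4.583 = -1.528
P(T ≤ 28) = Φ(-1.528) ≈ 0.063

0.063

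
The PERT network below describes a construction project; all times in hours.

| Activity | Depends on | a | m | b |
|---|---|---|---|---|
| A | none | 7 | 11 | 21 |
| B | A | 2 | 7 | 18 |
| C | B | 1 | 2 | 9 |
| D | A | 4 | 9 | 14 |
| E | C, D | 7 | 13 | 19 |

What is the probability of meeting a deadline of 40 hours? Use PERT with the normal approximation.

0.825

te_A = (7 + 4·11 + 21)/6 = 72/6 = 12; σ²_A = ((21−7)/6)² = 5.444
te_B = (2 + 4·7 + 18)/6 = 48/6 = 8; σ²_B = ((18−2)/6)² = 7.111
te_C = (1 + 4·2 + 9)/6 = 18/6 = 3; σ²_C = ((9−1)/6)² = 1.778
te_D = (4 + 4·9 + 14)/6 = 54/6 = 9; σ²_D = ((14−4)/6)² = 2.778
te_E = (7 + 4·13 + 19)/6 = 78/6 = 13; σ²_E = ((19−7)/6)² = 4.000

Forward pass:
ES_A = 0; EF_A = 12
ES_B = 12; EF_B = 12+8 = 20
ES_C = 20; EF_C = 20+3 = 23
ES_D = 12; EF_D = 12+9 = 21
ES_E = max(EF_C=23, EF_D=21) = 23; EF_E = 23+13 = 36
Expected project duration μ = 36 hours. Critical path: A → B → C → E.

Variance along critical path = 5.444 + 7.111 + 1.778 + 4.000 = 18.333; σ = √18.333 = 4.282 hours.
Z = (40 − 36) / 4.282 = 0.934
P(T ≤ 40) = Φ(0.934) ≈ 0.825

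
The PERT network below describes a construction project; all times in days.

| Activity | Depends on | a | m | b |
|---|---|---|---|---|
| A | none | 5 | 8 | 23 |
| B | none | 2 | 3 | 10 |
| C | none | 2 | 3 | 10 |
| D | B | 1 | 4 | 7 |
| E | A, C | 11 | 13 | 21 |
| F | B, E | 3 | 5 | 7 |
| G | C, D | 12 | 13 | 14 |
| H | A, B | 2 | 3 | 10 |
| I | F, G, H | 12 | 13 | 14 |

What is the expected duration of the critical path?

te_A = (5 + 4·8 + 23)/6 = 60/6 = 10
te_B = (2 + 4·3 + 10)/6 = 24/6 = 4
te_C = (2 + 4·3 + 10)/6 = 24/6 = 4
te_D = (1 + 4·4 + 7)/6 = 24/6 = 4
te_E = (11 + 4·13 + 21)/6 = 84/6 = 14
te_F = (3 + 4·5 + 7)/6 = 30/6 = 5
te_G = (12 + 4·13 + 14)/6 = 78/6 = 13
te_H = (2 + 4·3 + 10)/6 = 24/6 = 4
te_I = (12 + 4·13 + 14)/6 = 78/6 = 13

Forward pass:
ES_A = 0; EF_A = 10
ES_B = 0; EF_B = 4
ES_C = 0; EF_C = 4
ES_D = 4; EF_D = 4+4 = 8
ES_E = max(EF_A=10, EF_C=4) = 10; EF_E = 10+14 = 24
ES_F = max(EF_B=4, EF_E=24) = 24; EF_F = 24+5 = 29
ES_G = max(EF_C=4, EF_D=8) = 8; EF_G = 8+13 = 21
ES_H = max(EF_A=10, EF_B=4) = 10; EF_H = 10+4 = 14
ES_I = max(EF_F=29, EF_G=21, EF_H=14) = 29; EF_I = 29+13 = 42
Expected project duration μ = 42 days. Critical path: A → E → F → I.

42 days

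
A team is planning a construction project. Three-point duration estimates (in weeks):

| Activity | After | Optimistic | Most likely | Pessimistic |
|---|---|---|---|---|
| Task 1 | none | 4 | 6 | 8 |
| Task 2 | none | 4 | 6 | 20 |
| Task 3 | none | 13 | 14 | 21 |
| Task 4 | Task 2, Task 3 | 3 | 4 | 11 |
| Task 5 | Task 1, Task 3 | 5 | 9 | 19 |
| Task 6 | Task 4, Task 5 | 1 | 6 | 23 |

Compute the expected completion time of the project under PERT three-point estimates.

te_Task 1 = (4 + 4·6 + 8)/6 = 36/6 = 6
te_Task 2 = (4 + 4·6 + 20)/6 = 48/6 = 8
te_Task 3 = (13 + 4·14 + 21)/6 = 90/6 = 15
te_Task 4 = (3 + 4·4 + 11)/6 = 30/6 = 5
te_Task 5 = (5 + 4·9 + 19)/6 = 60/6 = 10
te_Task 6 = (1 + 4·6 + 23)/6 = 48/6 = 8

Forward pass:
ES_Task 1 = 0; EF_Task 1 = 6
ES_Task 2 = 0; EF_Task 2 = 8
ES_Task 3 = 0; EF_Task 3 = 15
ES_Task 4 = max(EF_Task 2=8, EF_Task 3=15) = 15; EF_Task 4 = 15+5 = 20
ES_Task 5 = max(EF_Task 1=6, EF_Task 3=15) = 15; EF_Task 5 = 15+10 = 25
ES_Task 6 = max(EF_Task 4=20, EF_Task 5=25) = 25; EF_Task 6 = 25+8 = 33
Expected project duration μ = 33 weeks. Critical path: Task 3 → Task 5 → Task 6.

33 weeks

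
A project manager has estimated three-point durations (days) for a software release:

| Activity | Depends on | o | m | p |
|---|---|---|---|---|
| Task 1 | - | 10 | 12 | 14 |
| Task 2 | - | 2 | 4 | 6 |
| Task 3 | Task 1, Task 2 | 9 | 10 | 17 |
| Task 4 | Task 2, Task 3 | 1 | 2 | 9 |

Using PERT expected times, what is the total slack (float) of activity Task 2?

te_Task 1 = (10 + 4·12 + 14)/6 = 72/6 = 12
te_Task 2 = (2 + 4·4 + 6)/6 = 24/6 = 4
te_Task 3 = (9 + 4·10 + 17)/6 = 66/6 = 11
te_Task 4 = (1 + 4·2 + 9)/6 = 18/6 = 3

Forward pass:
ES_Task 1 = 0; EF_Task 1 = 12
ES_Task 2 = 0; EF_Task 2 = 4
ES_Task 3 = max(EF_Task 1=12, EF_Task 2=4) = 12; EF_Task 3 = 12+11 = 23
ES_Task 4 = max(EF_Task 2=4, EF_Task 3=23) = 23; EF_Task 4 = 23+3 = 26
Expected project duration μ = 26 days. Critical path: Task 1 → Task 3 → Task 4.

Backward pass:
LF_Task 4 = 26; LS_Task 4 = 26−3 = 23
LF_Task 3 = LS_Task 4 = 23; LS_Task 3 = 23−11 = 12
LF_Task 2 = min(LS_Task 3=12, LS_Task 4=23) = 12; LS_Task 2 = 12−4 = 8
LF_Task 1 = LS_Task 3 = 12; LS_Task 1 = 12−12 = 0
Slack_Task 2 = LS_Task 2 − ES_Task 2 = 8 − 0 = 8

8 days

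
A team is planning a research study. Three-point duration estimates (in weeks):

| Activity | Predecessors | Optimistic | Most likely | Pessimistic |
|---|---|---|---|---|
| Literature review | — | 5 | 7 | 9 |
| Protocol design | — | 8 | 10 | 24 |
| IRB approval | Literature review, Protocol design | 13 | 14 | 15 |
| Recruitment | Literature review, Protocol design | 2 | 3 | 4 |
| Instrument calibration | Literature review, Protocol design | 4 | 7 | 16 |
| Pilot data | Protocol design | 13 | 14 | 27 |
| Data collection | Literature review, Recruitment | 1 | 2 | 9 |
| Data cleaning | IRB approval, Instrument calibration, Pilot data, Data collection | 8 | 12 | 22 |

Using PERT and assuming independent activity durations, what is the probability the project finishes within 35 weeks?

0.079

te_Literature review = (5 + 4·7 + 9)/6 = 42/6 = 7; σ²_Literature review = ((9−5)/6)² = 0.444
te_Protocol design = (8 + 4·10 + 24)/6 = 72/6 = 12; σ²_Protocol design = ((24−8)/6)² = 7.111
te_IRB approval = (13 + 4·14 + 15)/6 = 84/6 = 14; σ²_IRB approval = ((15−13)/6)² = 0.111
te_Recruitment = (2 + 4·3 + 4)/6 = 18/6 = 3; σ²_Recruitment = ((4−2)/6)² = 0.111
te_Instrument calibration = (4 + 4·7 + 16)/6 = 48/6 = 8; σ²_Instrument calibration = ((16−4)/6)² = 4.000
te_Pilot data = (13 + 4·14 + 27)/6 = 96/6 = 16; σ²_Pilot data = ((27−13)/6)² = 5.444
te_Data collection = (1 + 4·2 + 9)/6 = 18/6 = 3; σ²_Data collection = ((9−1)/6)² = 1.778
te_Data cleaning = (8 + 4·12 + 22)/6 = 78/6 = 13; σ²_Data cleaning = ((22−8)/6)² = 5.444

Forward pass:
ES_Literature review = 0; EF_Literature review = 7
ES_Protocol design = 0; EF_Protocol design = 12
ES_IRB approval = max(EF_Literature review=7, EF_Protocol design=12) = 12; EF_IRB approval = 12+14 = 26
ES_Recruitment = max(EF_Literature review=7, EF_Protocol design=12) = 12; EF_Recruitment = 12+3 = 15
ES_Instrument calibration = max(EF_Literature review=7, EF_Protocol design=12) = 12; EF_Instrument calibration = 12+8 = 20
ES_Pilot data = 12; EF_Pilot data = 12+16 = 28
ES_Data collection = max(EF_Literature review=7, EF_Recruitment=15) = 15; EF_Data collection = 15+3 = 18
ES_Data cleaning = max(EF_IRB approval=26, EF_Instrument calibration=20, EF_Pilot data=28, EF_Data collection=18) = 28; EF_Data cleaning = 28+13 = 41
Expected project duration μ = 41 weeks. Critical path: Protocol design → Pilot data → Data cleaning.

Variance along critical path = 7.111 + 5.444 + 5.444 = 18.000; σ = √18.000 = 4.243 weeks.
Z = (35 − 41) / 4.243 = -1.414
P(T ≤ 35) = Φ(-1.414) ≈ 0.079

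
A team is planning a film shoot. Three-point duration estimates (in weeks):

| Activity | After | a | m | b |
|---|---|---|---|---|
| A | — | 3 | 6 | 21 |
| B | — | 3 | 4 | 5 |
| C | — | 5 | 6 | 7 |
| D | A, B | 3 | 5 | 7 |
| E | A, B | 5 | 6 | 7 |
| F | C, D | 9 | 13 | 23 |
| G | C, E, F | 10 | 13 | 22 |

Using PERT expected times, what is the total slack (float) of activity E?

13 weeks

te_A = (3 + 4·6 + 21)/6 = 48/6 = 8
te_B = (3 + 4·4 + 5)/6 = 24/6 = 4
te_C = (5 + 4·6 + 7)/6 = 36/6 = 6
te_D = (3 + 4·5 + 7)/6 = 30/6 = 5
te_E = (5 + 4·6 + 7)/6 = 36/6 = 6
te_F = (9 + 4·13 + 23)/6 = 84/6 = 14
te_G = (10 + 4·13 + 22)/6 = 84/6 = 14

Forward pass:
ES_A = 0; EF_A = 8
ES_B = 0; EF_B = 4
ES_C = 0; EF_C = 6
ES_D = max(EF_A=8, EF_B=4) = 8; EF_D = 8+5 = 13
ES_E = max(EF_A=8, EF_B=4) = 8; EF_E = 8+6 = 14
ES_F = max(EF_C=6, EF_D=13) = 13; EF_F = 13+14 = 27
ES_G = max(EF_C=6, EF_E=14, EF_F=27) = 27; EF_G = 27+14 = 41
Expected project duration μ = 41 weeks. Critical path: A → D → F → G.

Backward pass:
LF_G = 41; LS_G = 41−14 = 27
LF_F = LS_G = 27; LS_F = 27−14 = 13
LF_E = LS_G = 27; LS_E = 27−6 = 21
LF_D = LS_F = 13; LS_D = 13−5 = 8
LF_C = min(LS_F=13, LS_G=27) = 13; LS_C = 13−6 = 7
LF_B = min(LS_D=8, LS_E=21) = 8; LS_B = 8−4 = 4
LF_A = min(LS_D=8, LS_E=21) = 8; LS_A = 8−8 = 0
Slack_E = LS_E − ES_E = 21 − 8 = 13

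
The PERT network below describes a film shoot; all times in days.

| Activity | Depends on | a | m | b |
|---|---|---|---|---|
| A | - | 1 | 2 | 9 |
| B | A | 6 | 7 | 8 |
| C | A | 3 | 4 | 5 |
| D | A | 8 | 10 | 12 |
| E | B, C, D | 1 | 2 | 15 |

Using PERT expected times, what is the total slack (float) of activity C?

6 days

te_A = (1 + 4·2 + 9)/6 = 18/6 = 3
te_B = (6 + 4·7 + 8)/6 = 42/6 = 7
te_C = (3 + 4·4 + 5)/6 = 24/6 = 4
te_D = (8 + 4·10 + 12)/6 = 60/6 = 10
te_E = (1 + 4·2 + 15)/6 = 24/6 = 4

Forward pass:
ES_A = 0; EF_A = 3
ES_B = 3; EF_B = 3+7 = 10
ES_C = 3; EF_C = 3+4 = 7
ES_D = 3; EF_D = 3+10 = 13
ES_E = max(EF_B=10, EF_C=7, EF_D=13) = 13; EF_E = 13+4 = 17
Expected project duration μ = 17 days. Critical path: A → D → E.

Backward pass:
LF_E = 17; LS_E = 17−4 = 13
LF_D = LS_E = 13; LS_D = 13−10 = 3
LF_C = LS_E = 13; LS_C = 13−4 = 9
LF_B = LS_E = 13; LS_B = 13−7 = 6
LF_A = min(LS_B=6, LS_C=9, LS_D=3) = 3; LS_A = 3−3 = 0
Slack_C = LS_C − ES_C = 9 − 3 = 6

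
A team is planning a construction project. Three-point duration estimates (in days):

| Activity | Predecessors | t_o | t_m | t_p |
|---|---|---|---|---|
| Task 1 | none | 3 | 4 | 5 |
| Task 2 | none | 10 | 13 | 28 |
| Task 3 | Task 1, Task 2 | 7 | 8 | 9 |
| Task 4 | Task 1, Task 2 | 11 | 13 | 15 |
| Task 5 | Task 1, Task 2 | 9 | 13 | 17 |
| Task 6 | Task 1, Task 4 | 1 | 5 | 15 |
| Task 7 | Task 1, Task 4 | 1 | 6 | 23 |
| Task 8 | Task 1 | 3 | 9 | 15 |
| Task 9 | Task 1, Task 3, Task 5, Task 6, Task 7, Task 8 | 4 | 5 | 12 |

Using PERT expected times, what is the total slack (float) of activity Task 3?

13 days

te_Task 1 = (3 + 4·4 + 5)/6 = 24/6 = 4
te_Task 2 = (10 + 4·13 + 28)/6 = 90/6 = 15
te_Task 3 = (7 + 4·8 + 9)/6 = 48/6 = 8
te_Task 4 = (11 + 4·13 + 15)/6 = 78/6 = 13
te_Task 5 = (9 + 4·13 + 17)/6 = 78/6 = 13
te_Task 6 = (1 + 4·5 + 15)/6 = 36/6 = 6
te_Task 7 = (1 + 4·6 + 23)/6 = 48/6 = 8
te_Task 8 = (3 + 4·9 + 15)/6 = 54/6 = 9
te_Task 9 = (4 + 4·5 + 12)/6 = 36/6 = 6

Forward pass:
ES_Task 1 = 0; EF_Task 1 = 4
ES_Task 2 = 0; EF_Task 2 = 15
ES_Task 3 = max(EF_Task 1=4, EF_Task 2=15) = 15; EF_Task 3 = 15+8 = 23
ES_Task 4 = max(EF_Task 1=4, EF_Task 2=15) = 15; EF_Task 4 = 15+13 = 28
ES_Task 5 = max(EF_Task 1=4, EF_Task 2=15) = 15; EF_Task 5 = 15+13 = 28
ES_Task 6 = max(EF_Task 1=4, EF_Task 4=28) = 28; EF_Task 6 = 28+6 = 34
ES_Task 7 = max(EF_Task 1=4, EF_Task 4=28) = 28; EF_Task 7 = 28+8 = 36
ES_Task 8 = 4; EF_Task 8 = 4+9 = 13
ES_Task 9 = max(EF_Task 1=4, EF_Task 3=23, EF_Task 5=28, EF_Task 6=34, EF_Task 7=36, EF_Task 8=13) = 36; EF_Task 9 = 36+6 = 42
Expected project duration μ = 42 days. Critical path: Task 2 → Task 4 → Task 7 → Task 9.

Backward pass:
LF_Task 9 = 42; LS_Task 9 = 42−6 = 36
LF_Task 8 = LS_Task 9 = 36; LS_Task 8 = 36−9 = 27
LF_Task 7 = LS_Task 9 = 36; LS_Task 7 = 36−8 = 28
LF_Task 6 = LS_Task 9 = 36; LS_Task 6 = 36−6 = 30
LF_Task 5 = LS_Task 9 = 36; LS_Task 5 = 36−13 = 23
LF_Task 4 = min(LS_Task 6=30, LS_Task 7=28) = 28; LS_Task 4 = 28−13 = 15
LF_Task 3 = LS_Task 9 = 36; LS_Task 3 = 36−8 = 28
LF_Task 2 = min(LS_Task 3=28, LS_Task 4=15, LS_Task 5=23) = 15; LS_Task 2 = 15−15 = 0
LF_Task 1 = min(LS_Task 3=28, LS_Task 4=15, LS_Task 5=23, LS_Task 6=30, LS_Task 7=28, LS_Task 8=27, LS_Task 9=36) = 15; LS_Task 1 = 15−4 = 11
Slack_Task 3 = LS_Task 3 − ES_Task 3 = 28 − 15 = 13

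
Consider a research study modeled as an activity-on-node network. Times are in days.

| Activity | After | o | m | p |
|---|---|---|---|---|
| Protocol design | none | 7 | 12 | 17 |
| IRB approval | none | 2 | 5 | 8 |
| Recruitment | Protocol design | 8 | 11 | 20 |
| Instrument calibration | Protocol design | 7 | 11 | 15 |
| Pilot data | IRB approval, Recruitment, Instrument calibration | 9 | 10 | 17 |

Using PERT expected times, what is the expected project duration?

35 days

te_Protocol design = (7 + 4·12 + 17)/6 = 72/6 = 12
te_IRB approval = (2 + 4·5 + 8)/6 = 30/6 = 5
te_Recruitment = (8 + 4·11 + 20)/6 = 72/6 = 12
te_Instrument calibration = (7 + 4·11 + 15)/6 = 66/6 = 11
te_Pilot data = (9 + 4·10 + 17)/6 = 66/6 = 11

Forward pass:
ES_Protocol design = 0; EF_Protocol design = 12
ES_IRB approval = 0; EF_IRB approval = 5
ES_Recruitment = 12; EF_Recruitment = 12+12 = 24
ES_Instrument calibration = 12; EF_Instrument calibration = 12+11 = 23
ES_Pilot data = max(EF_IRB approval=5, EF_Recruitment=24, EF_Instrument calibration=23) = 24; EF_Pilot data = 24+11 = 35
Expected project duration μ = 35 days. Critical path: Protocol design → Recruitment → Pilot data.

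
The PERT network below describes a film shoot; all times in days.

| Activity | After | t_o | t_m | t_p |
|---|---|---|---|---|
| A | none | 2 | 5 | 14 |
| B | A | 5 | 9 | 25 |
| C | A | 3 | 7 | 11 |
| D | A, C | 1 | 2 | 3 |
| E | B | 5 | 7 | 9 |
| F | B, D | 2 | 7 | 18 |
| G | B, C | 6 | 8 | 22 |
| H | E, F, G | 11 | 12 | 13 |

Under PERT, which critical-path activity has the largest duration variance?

te_A = (2 + 4·5 + 14)/6 = 36/6 = 6; σ²_A = ((14−2)/6)² = 4.000
te_B = (5 + 4·9 + 25)/6 = 66/6 = 11; σ²_B = ((25−5)/6)² = 11.111
te_C = (3 + 4·7 + 11)/6 = 42/6 = 7; σ²_C = ((11−3)/6)² = 1.778
te_D = (1 + 4·2 + 3)/6 = 12/6 = 2; σ²_D = ((3−1)/6)² = 0.111
te_E = (5 + 4·7 + 9)/6 = 42/6 = 7; σ²_E = ((9−5)/6)² = 0.444
te_F = (2 + 4·7 + 18)/6 = 48/6 = 8; σ²_F = ((18−2)/6)² = 7.111
te_G = (6 + 4·8 + 22)/6 = 60/6 = 10; σ²_G = ((22−6)/6)² = 7.111
te_H = (11 + 4·12 + 13)/6 = 72/6 = 12; σ²_H = ((13−11)/6)² = 0.111

Forward pass:
ES_A = 0; EF_A = 6
ES_B = 6; EF_B = 6+11 = 17
ES_C = 6; EF_C = 6+7 = 13
ES_D = max(EF_A=6, EF_C=13) = 13; EF_D = 13+2 = 15
ES_E = 17; EF_E = 17+7 = 24
ES_F = max(EF_B=17, EF_D=15) = 17; EF_F = 17+8 = 25
ES_G = max(EF_B=17, EF_C=13) = 17; EF_G = 17+10 = 27
ES_H = max(EF_E=24, EF_F=25, EF_G=27) = 27; EF_H = 27+12 = 39
Expected project duration μ = 39 days. Critical path: A → B → G → H.

Variances on critical path: σ²_A=4.000, σ²_B=11.111, σ²_G=7.111, σ²_H=0.111.
Largest is σ²_B = 11.111.

B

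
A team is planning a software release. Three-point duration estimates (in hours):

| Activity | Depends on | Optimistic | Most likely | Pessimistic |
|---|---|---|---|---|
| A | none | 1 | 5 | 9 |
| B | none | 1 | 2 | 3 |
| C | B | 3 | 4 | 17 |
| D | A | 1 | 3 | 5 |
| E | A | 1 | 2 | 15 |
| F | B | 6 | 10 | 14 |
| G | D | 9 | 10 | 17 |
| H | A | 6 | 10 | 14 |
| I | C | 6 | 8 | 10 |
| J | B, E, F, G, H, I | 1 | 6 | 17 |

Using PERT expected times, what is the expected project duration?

26 hours

te_A = (1 + 4·5 + 9)/6 = 30/6 = 5
te_B = (1 + 4·2 + 3)/6 = 12/6 = 2
te_C = (3 + 4·4 + 17)/6 = 36/6 = 6
te_D = (1 + 4·3 + 5)/6 = 18/6 = 3
te_E = (1 + 4·2 + 15)/6 = 24/6 = 4
te_F = (6 + 4·10 + 14)/6 = 60/6 = 10
te_G = (9 + 4·10 + 17)/6 = 66/6 = 11
te_H = (6 + 4·10 + 14)/6 = 60/6 = 10
te_I = (6 + 4·8 + 10)/6 = 48/6 = 8
te_J = (1 + 4·6 + 17)/6 = 42/6 = 7

Forward pass:
ES_A = 0; EF_A = 5
ES_B = 0; EF_B = 2
ES_C = 2; EF_C = 2+6 = 8
ES_D = 5; EF_D = 5+3 = 8
ES_E = 5; EF_E = 5+4 = 9
ES_F = 2; EF_F = 2+10 = 12
ES_G = 8; EF_G = 8+11 = 19
ES_H = 5; EF_H = 5+10 = 15
ES_I = 8; EF_I = 8+8 = 16
ES_J = max(EF_B=2, EF_E=9, EF_F=12, EF_G=19, EF_H=15, EF_I=16) = 19; EF_J = 19+7 = 26
Expected project duration μ = 26 hours. Critical path: A → D → G → J.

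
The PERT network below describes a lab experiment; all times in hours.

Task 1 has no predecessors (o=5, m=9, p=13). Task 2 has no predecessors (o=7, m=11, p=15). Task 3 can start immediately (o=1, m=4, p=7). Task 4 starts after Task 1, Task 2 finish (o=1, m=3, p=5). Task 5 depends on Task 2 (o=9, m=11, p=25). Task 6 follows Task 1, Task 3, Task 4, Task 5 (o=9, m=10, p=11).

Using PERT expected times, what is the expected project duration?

te_Task 1 = (5 + 4·9 + 13)/6 = 54/6 = 9
te_Task 2 = (7 + 4·11 + 15)/6 = 66/6 = 11
te_Task 3 = (1 + 4·4 + 7)/6 = 24/6 = 4
te_Task 4 = (1 + 4·3 + 5)/6 = 18/6 = 3
te_Task 5 = (9 + 4·11 + 25)/6 = 78/6 = 13
te_Task 6 = (9 + 4·10 + 11)/6 = 60/6 = 10

Forward pass:
ES_Task 1 = 0; EF_Task 1 = 9
ES_Task 2 = 0; EF_Task 2 = 11
ES_Task 3 = 0; EF_Task 3 = 4
ES_Task 4 = max(EF_Task 1=9, EF_Task 2=11) = 11; EF_Task 4 = 11+3 = 14
ES_Task 5 = 11; EF_Task 5 = 11+13 = 24
ES_Task 6 = max(EF_Task 1=9, EF_Task 3=4, EF_Task 4=14, EF_Task 5=24) = 24; EF_Task 6 = 24+10 = 34
Expected project duration μ = 34 hours. Critical path: Task 2 → Task 5 → Task 6.

34 hours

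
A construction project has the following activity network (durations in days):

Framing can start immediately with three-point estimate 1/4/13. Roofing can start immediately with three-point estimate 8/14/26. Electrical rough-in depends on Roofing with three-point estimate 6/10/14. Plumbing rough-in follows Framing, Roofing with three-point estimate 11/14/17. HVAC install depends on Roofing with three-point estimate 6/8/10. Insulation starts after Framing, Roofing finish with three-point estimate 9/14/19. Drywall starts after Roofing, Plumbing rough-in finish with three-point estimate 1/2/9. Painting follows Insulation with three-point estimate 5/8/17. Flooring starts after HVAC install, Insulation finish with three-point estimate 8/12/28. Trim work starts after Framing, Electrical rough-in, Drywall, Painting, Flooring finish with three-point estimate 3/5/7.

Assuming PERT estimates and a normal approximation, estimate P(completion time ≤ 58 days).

te_Framing = (1 + 4·4 + 13)/6 = 30/6 = 5; σ²_Framing = ((13−1)/6)² = 4.000
te_Roofing = (8 + 4·14 + 26)/6 = 90/6 = 15; σ²_Roofing = ((26−8)/6)² = 9.000
te_Electrical rough-in = (6 + 4·10 + 14)/6 = 60/6 = 10; σ²_Electrical rough-in = ((14−6)/6)² = 1.778
te_Plumbing rough-in = (11 + 4·14 + 17)/6 = 84/6 = 14; σ²_Plumbing rough-in = ((17−11)/6)² = 1.000
te_HVAC install = (6 + 4·8 + 10)/6 = 48/6 = 8; σ²_HVAC install = ((10−6)/6)² = 0.444
te_Insulation = (9 + 4·14 + 19)/6 = 84/6 = 14; σ²_Insulation = ((19−9)/6)² = 2.778
te_Drywall = (1 + 4·2 + 9)/6 = 18/6 = 3; σ²_Drywall = ((9−1)/6)² = 1.778
te_Painting = (5 + 4·8 + 17)/6 = 54/6 = 9; σ²_Painting = ((17−5)/6)² = 4.000
te_Flooring = (8 + 4·12 + 28)/6 = 84/6 = 14; σ²_Flooring = ((28−8)/6)² = 11.111
te_Trim work = (3 + 4·5 + 7)/6 = 30/6 = 5; σ²_Trim work = ((7−3)/6)² = 0.444

Forward pass:
ES_Framing = 0; EF_Framing = 5
ES_Roofing = 0; EF_Roofing = 15
ES_Electrical rough-in = 15; EF_Electrical rough-in = 15+10 = 25
ES_Plumbing rough-in = max(EF_Framing=5, EF_Roofing=15) = 15; EF_Plumbing rough-in = 15+14 = 29
ES_HVAC install = 15; EF_HVAC install = 15+8 = 23
ES_Insulation = max(EF_Framing=5, EF_Roofing=15) = 15; EF_Insulation = 15+14 = 29
ES_Drywall = max(EF_Roofing=15, EF_Plumbing rough-in=29) = 29; EF_Drywall = 29+3 = 32
ES_Painting = 29; EF_Painting = 29+9 = 38
ES_Flooring = max(EF_HVAC install=23, EF_Insulation=29) = 29; EF_Flooring = 29+14 = 43
ES_Trim work = max(EF_Framing=5, EF_Electrical rough-in=25, EF_Drywall=32, EF_Painting=38, EF_Flooring=43) = 43; EF_Trim work = 43+5 = 48
Expected project duration μ = 48 days. Critical path: Roofing → Insulation → Flooring → Trim work.

Variance along critical path = 9.000 + 2.778 + 11.111 + 0.444 = 23.333; σ = √23.333 = 4.830 days.
Z = (58 − 48) / 4.830 = 2.070
P(T ≤ 58) = Φ(2.070) ≈ 0.981

0.981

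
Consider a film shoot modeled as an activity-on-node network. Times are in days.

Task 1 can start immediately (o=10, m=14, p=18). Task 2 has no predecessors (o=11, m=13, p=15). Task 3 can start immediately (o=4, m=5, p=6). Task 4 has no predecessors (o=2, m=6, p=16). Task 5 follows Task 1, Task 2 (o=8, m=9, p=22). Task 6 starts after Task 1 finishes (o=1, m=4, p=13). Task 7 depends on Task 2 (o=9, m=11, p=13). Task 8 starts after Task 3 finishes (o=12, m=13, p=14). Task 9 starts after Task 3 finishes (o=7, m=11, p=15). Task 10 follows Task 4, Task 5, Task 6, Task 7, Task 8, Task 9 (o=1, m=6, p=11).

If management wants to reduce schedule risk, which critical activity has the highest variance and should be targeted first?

te_Task 1 = (10 + 4·14 + 18)/6 = 84/6 = 14; σ²_Task 1 = ((18−10)/6)² = 1.778
te_Task 2 = (11 + 4·13 + 15)/6 = 78/6 = 13; σ²_Task 2 = ((15−11)/6)² = 0.444
te_Task 3 = (4 + 4·5 + 6)/6 = 30/6 = 5; σ²_Task 3 = ((6−4)/6)² = 0.111
te_Task 4 = (2 + 4·6 + 16)/6 = 42/6 = 7; σ²_Task 4 = ((16−2)/6)² = 5.444
te_Task 5 = (8 + 4·9 + 22)/6 = 66/6 = 11; σ²_Task 5 = ((22−8)/6)² = 5.444
te_Task 6 = (1 + 4·4 + 13)/6 = 30/6 = 5; σ²_Task 6 = ((13−1)/6)² = 4.000
te_Task 7 = (9 + 4·11 + 13)/6 = 66/6 = 11; σ²_Task 7 = ((13−9)/6)² = 0.444
te_Task 8 = (12 + 4·13 + 14)/6 = 78/6 = 13; σ²_Task 8 = ((14−12)/6)² = 0.111
te_Task 9 = (7 + 4·11 + 15)/6 = 66/6 = 11; σ²_Task 9 = ((15−7)/6)² = 1.778
te_Task 10 = (1 + 4·6 + 11)/6 = 36/6 = 6; σ²_Task 10 = ((11−1)/6)² = 2.778

Forward pass:
ES_Task 1 = 0; EF_Task 1 = 14
ES_Task 2 = 0; EF_Task 2 = 13
ES_Task 3 = 0; EF_Task 3 = 5
ES_Task 4 = 0; EF_Task 4 = 7
ES_Task 5 = max(EF_Task 1=14, EF_Task 2=13) = 14; EF_Task 5 = 14+11 = 25
ES_Task 6 = 14; EF_Task 6 = 14+5 = 19
ES_Task 7 = 13; EF_Task 7 = 13+11 = 24
ES_Task 8 = 5; EF_Task 8 = 5+13 = 18
ES_Task 9 = 5; EF_Task 9 = 5+11 = 16
ES_Task 10 = max(EF_Task 4=7, EF_Task 5=25, EF_Task 6=19, EF_Task 7=24, EF_Task 8=18, EF_Task 9=16) = 25; EF_Task 10 = 25+6 = 31
Expected project duration μ = 31 days. Critical path: Task 1 → Task 5 → Task 10.

Variances on critical path: σ²_Task 1=1.778, σ²_Task 5=5.444, σ²_Task 10=2.778.
Largest is σ²_Task 5 = 5.444.

Task 5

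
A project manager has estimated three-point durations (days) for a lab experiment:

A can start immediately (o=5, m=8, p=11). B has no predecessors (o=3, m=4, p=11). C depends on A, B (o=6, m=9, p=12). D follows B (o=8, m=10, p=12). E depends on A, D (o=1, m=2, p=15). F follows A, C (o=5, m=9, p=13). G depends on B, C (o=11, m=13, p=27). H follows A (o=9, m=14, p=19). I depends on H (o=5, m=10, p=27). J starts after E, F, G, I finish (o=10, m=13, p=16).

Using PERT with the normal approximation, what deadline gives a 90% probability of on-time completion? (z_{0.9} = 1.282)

52.5 days

te_A = (5 + 4·8 + 11)/6 = 48/6 = 8; σ²_A = ((11−5)/6)² = 1.000
te_B = (3 + 4·4 + 11)/6 = 30/6 = 5; σ²_B = ((11−3)/6)² = 1.778
te_C = (6 + 4·9 + 12)/6 = 54/6 = 9; σ²_C = ((12−6)/6)² = 1.000
te_D = (8 + 4·10 + 12)/6 = 60/6 = 10; σ²_D = ((12−8)/6)² = 0.444
te_E = (1 + 4·2 + 15)/6 = 24/6 = 4; σ²_E = ((15−1)/6)² = 5.444
te_F = (5 + 4·9 + 13)/6 = 54/6 = 9; σ²_F = ((13−5)/6)² = 1.778
te_G = (11 + 4·13 + 27)/6 = 90/6 = 15; σ²_G = ((27−11)/6)² = 7.111
te_H = (9 + 4·14 + 19)/6 = 84/6 = 14; σ²_H = ((19−9)/6)² = 2.778
te_I = (5 + 4·10 + 27)/6 = 72/6 = 12; σ²_I = ((27−5)/6)² = 13.444
te_J = (10 + 4·13 + 16)/6 = 78/6 = 13; σ²_J = ((16−10)/6)² = 1.000

Forward pass:
ES_A = 0; EF_A = 8
ES_B = 0; EF_B = 5
ES_C = max(EF_A=8, EF_B=5) = 8; EF_C = 8+9 = 17
ES_D = 5; EF_D = 5+10 = 15
ES_E = max(EF_A=8, EF_D=15) = 15; EF_E = 15+4 = 19
ES_F = max(EF_A=8, EF_C=17) = 17; EF_F = 17+9 = 26
ES_G = max(EF_B=5, EF_C=17) = 17; EF_G = 17+15 = 32
ES_H = 8; EF_H = 8+14 = 22
ES_I = 22; EF_I = 22+12 = 34
ES_J = max(EF_E=19, EF_F=26, EF_G=32, EF_I=34) = 34; EF_J = 34+13 = 47
Expected project duration μ = 47 days. Critical path: A → H → I → J.

Variance along critical path = 1.000 + 2.778 + 13.444 + 1.000 = 18.222; σ = 4.269 days.
D = μ + z·σ = 47 + 1.282·4.269 = 52.5 days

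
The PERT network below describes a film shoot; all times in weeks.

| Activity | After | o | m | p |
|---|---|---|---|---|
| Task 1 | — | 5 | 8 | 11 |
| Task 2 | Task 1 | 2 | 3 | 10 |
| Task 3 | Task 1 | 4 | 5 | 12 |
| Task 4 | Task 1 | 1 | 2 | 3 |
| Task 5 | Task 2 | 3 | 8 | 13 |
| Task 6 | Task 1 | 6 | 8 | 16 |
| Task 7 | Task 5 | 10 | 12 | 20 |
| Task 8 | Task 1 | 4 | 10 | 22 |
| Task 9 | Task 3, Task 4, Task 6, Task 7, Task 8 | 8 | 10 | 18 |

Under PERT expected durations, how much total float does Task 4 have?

te_Task 1 = (5 + 4·8 + 11)/6 = 48/6 = 8
te_Task 2 = (2 + 4·3 + 10)/6 = 24/6 = 4
te_Task 3 = (4 + 4·5 + 12)/6 = 36/6 = 6
te_Task 4 = (1 + 4·2 + 3)/6 = 12/6 = 2
te_Task 5 = (3 + 4·8 + 13)/6 = 48/6 = 8
te_Task 6 = (6 + 4·8 + 16)/6 = 54/6 = 9
te_Task 7 = (10 + 4·12 + 20)/6 = 78/6 = 13
te_Task 8 = (4 + 4·10 + 22)/6 = 66/6 = 11
te_Task 9 = (8 + 4·10 + 18)/6 = 66/6 = 11

Forward pass:
ES_Task 1 = 0; EF_Task 1 = 8
ES_Task 2 = 8; EF_Task 2 = 8+4 = 12
ES_Task 3 = 8; EF_Task 3 = 8+6 = 14
ES_Task 4 = 8; EF_Task 4 = 8+2 = 10
ES_Task 5 = 12; EF_Task 5 = 12+8 = 20
ES_Task 6 = 8; EF_Task 6 = 8+9 = 17
ES_Task 7 = 20; EF_Task 7 = 20+13 = 33
ES_Task 8 = 8; EF_Task 8 = 8+11 = 19
ES_Task 9 = max(EF_Task 3=14, EF_Task 4=10, EF_Task 6=17, EF_Task 7=33, EF_Task 8=19) = 33; EF_Task 9 = 33+11 = 44
Expected project duration μ = 44 weeks. Critical path: Task 1 → Task 2 → Task 5 → Task 7 → Task 9.

Backward pass:
LF_Task 9 = 44; LS_Task 9 = 44−11 = 33
LF_Task 8 = LS_Task 9 = 33; LS_Task 8 = 33−11 = 22
LF_Task 7 = LS_Task 9 = 33; LS_Task 7 = 33−13 = 20
LF_Task 6 = LS_Task 9 = 33; LS_Task 6 = 33−9 = 24
LF_Task 5 = LS_Task 7 = 20; LS_Task 5 = 20−8 = 12
LF_Task 4 = LS_Task 9 = 33; LS_Task 4 = 33−2 = 31
LF_Task 3 = LS_Task 9 = 33; LS_Task 3 = 33−6 = 27
LF_Task 2 = LS_Task 5 = 12; LS_Task 2 = 12−4 = 8
LF_Task 1 = min(LS_Task 2=8, LS_Task 3=27, LS_Task 4=31, LS_Task 6=24, LS_Task 8=22) = 8; LS_Task 1 = 8−8 = 0
Slack_Task 4 = LS_Task 4 − ES_Task 4 = 31 − 8 = 23

23 weeks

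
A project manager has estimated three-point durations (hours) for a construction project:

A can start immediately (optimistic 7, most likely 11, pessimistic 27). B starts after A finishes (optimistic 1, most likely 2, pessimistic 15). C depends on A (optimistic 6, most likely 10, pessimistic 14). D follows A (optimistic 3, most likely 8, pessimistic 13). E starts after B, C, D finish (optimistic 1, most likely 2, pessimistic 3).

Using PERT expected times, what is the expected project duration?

te_A = (7 + 4·11 + 27)/6 = 78/6 = 13
te_B = (1 + 4·2 + 15)/6 = 24/6 = 4
te_C = (6 + 4·10 + 14)/6 = 60/6 = 10
te_D = (3 + 4·8 + 13)/6 = 48/6 = 8
te_E = (1 + 4·2 + 3)/6 = 12/6 = 2

Forward pass:
ES_A = 0; EF_A = 13
ES_B = 13; EF_B = 13+4 = 17
ES_C = 13; EF_C = 13+10 = 23
ES_D = 13; EF_D = 13+8 = 21
ES_E = max(EF_B=17, EF_C=23, EF_D=21) = 23; EF_E = 23+2 = 25
Expected project duration μ = 25 hours. Critical path: A → C → E.

25 hours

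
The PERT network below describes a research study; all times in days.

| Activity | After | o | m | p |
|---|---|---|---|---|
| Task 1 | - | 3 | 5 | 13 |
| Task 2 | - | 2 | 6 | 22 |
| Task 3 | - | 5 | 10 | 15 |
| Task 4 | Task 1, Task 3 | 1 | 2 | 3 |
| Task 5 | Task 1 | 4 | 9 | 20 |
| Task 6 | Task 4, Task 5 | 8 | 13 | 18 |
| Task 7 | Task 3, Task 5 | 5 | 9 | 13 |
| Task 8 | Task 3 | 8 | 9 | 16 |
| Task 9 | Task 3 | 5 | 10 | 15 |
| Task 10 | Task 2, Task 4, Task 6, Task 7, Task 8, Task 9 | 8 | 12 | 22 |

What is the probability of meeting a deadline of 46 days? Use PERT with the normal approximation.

0.826

te_Task 1 = (3 + 4·5 + 13)/6 = 36/6 = 6; σ²_Task 1 = ((13−3)/6)² = 2.778
te_Task 2 = (2 + 4·6 + 22)/6 = 48/6 = 8; σ²_Task 2 = ((22−2)/6)² = 11.111
te_Task 3 = (5 + 4·10 + 15)/6 = 60/6 = 10; σ²_Task 3 = ((15−5)/6)² = 2.778
te_Task 4 = (1 + 4·2 + 3)/6 = 12/6 = 2; σ²_Task 4 = ((3−1)/6)² = 0.111
te_Task 5 = (4 + 4·9 + 20)/6 = 60/6 = 10; σ²_Task 5 = ((20−4)/6)² = 7.111
te_Task 6 = (8 + 4·13 + 18)/6 = 78/6 = 13; σ²_Task 6 = ((18−8)/6)² = 2.778
te_Task 7 = (5 + 4·9 + 13)/6 = 54/6 = 9; σ²_Task 7 = ((13−5)/6)² = 1.778
te_Task 8 = (8 + 4·9 + 16)/6 = 60/6 = 10; σ²_Task 8 = ((16−8)/6)² = 1.778
te_Task 9 = (5 + 4·10 + 15)/6 = 60/6 = 10; σ²_Task 9 = ((15−5)/6)² = 2.778
te_Task 10 = (8 + 4·12 + 22)/6 = 78/6 = 13; σ²_Task 10 = ((22−8)/6)² = 5.444

Forward pass:
ES_Task 1 = 0; EF_Task 1 = 6
ES_Task 2 = 0; EF_Task 2 = 8
ES_Task 3 = 0; EF_Task 3 = 10
ES_Task 4 = max(EF_Task 1=6, EF_Task 3=10) = 10; EF_Task 4 = 10+2 = 12
ES_Task 5 = 6; EF_Task 5 = 6+10 = 16
ES_Task 6 = max(EF_Task 4=12, EF_Task 5=16) = 16; EF_Task 6 = 16+13 = 29
ES_Task 7 = max(EF_Task 3=10, EF_Task 5=16) = 16; EF_Task 7 = 16+9 = 25
ES_Task 8 = 10; EF_Task 8 = 10+10 = 20
ES_Task 9 = 10; EF_Task 9 = 10+10 = 20
ES_Task 10 = max(EF_Task 2=8, EF_Task 4=12, EF_Task 6=29, EF_Task 7=25, EF_Task 8=20, EF_Task 9=20) = 29; EF_Task 10 = 29+13 = 42
Expected project duration μ = 42 days. Critical path: Task 1 → Task 5 → Task 6 → Task 10.

Variance along critical path = 2.778 + 7.111 + 2.778 + 5.444 = 18.111; σ = √18.111 = 4.256 days.
Z = (46 − 42) / 4.256 = 0.940
P(T ≤ 46) = Φ(0.940) ≈ 0.826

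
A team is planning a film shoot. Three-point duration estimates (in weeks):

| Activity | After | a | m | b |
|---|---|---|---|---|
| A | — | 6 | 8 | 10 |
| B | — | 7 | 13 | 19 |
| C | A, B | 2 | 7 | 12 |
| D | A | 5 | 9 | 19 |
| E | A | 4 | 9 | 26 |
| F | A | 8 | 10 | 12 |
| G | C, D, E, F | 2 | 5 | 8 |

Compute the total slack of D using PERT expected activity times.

te_A = (6 + 4·8 + 10)/6 = 48/6 = 8
te_B = (7 + 4·13 + 19)/6 = 78/6 = 13
te_C = (2 + 4·7 + 12)/6 = 42/6 = 7
te_D = (5 + 4·9 + 19)/6 = 60/6 = 10
te_E = (4 + 4·9 + 26)/6 = 66/6 = 11
te_F = (8 + 4·10 + 12)/6 = 60/6 = 10
te_G = (2 + 4·5 + 8)/6 = 30/6 = 5

Forward pass:
ES_A = 0; EF_A = 8
ES_B = 0; EF_B = 13
ES_C = max(EF_A=8, EF_B=13) = 13; EF_C = 13+7 = 20
ES_D = 8; EF_D = 8+10 = 18
ES_E = 8; EF_E = 8+11 = 19
ES_F = 8; EF_F = 8+10 = 18
ES_G = max(EF_C=20, EF_D=18, EF_E=19, EF_F=18) = 20; EF_G = 20+5 = 25
Expected project duration μ = 25 weeks. Critical path: B → C → G.

Backward pass:
LF_G = 25; LS_G = 25−5 = 20
LF_F = LS_G = 20; LS_F = 20−10 = 10
LF_E = LS_G = 20; LS_E = 20−11 = 9
LF_D = LS_G = 20; LS_D = 20−10 = 10
LF_C = LS_G = 20; LS_C = 20−7 = 13
LF_B = LS_C = 13; LS_B = 13−13 = 0
LF_A = min(LS_C=13, LS_D=10, LS_E=9, LS_F=10) = 9; LS_A = 9−8 = 1
Slack_D = LS_D − ES_D = 10 − 8 = 2

2 weeks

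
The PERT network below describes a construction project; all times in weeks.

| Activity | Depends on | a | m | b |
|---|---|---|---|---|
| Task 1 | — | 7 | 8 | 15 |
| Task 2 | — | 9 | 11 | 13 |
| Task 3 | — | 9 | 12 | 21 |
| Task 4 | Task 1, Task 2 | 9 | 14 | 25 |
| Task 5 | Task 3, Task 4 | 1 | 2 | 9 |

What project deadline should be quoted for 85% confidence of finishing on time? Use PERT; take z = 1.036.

32.2 weeks

te_Task 1 = (7 + 4·8 + 15)/6 = 54/6 = 9; σ²_Task 1 = ((15−7)/6)² = 1.778
te_Task 2 = (9 + 4·11 + 13)/6 = 66/6 = 11; σ²_Task 2 = ((13−9)/6)² = 0.444
te_Task 3 = (9 + 4·12 + 21)/6 = 78/6 = 13; σ²_Task 3 = ((21−9)/6)² = 4.000
te_Task 4 = (9 + 4·14 + 25)/6 = 90/6 = 15; σ²_Task 4 = ((25−9)/6)² = 7.111
te_Task 5 = (1 + 4·2 + 9)/6 = 18/6 = 3; σ²_Task 5 = ((9−1)/6)² = 1.778

Forward pass:
ES_Task 1 = 0; EF_Task 1 = 9
ES_Task 2 = 0; EF_Task 2 = 11
ES_Task 3 = 0; EF_Task 3 = 13
ES_Task 4 = max(EF_Task 1=9, EF_Task 2=11) = 11; EF_Task 4 = 11+15 = 26
ES_Task 5 = max(EF_Task 3=13, EF_Task 4=26) = 26; EF_Task 5 = 26+3 = 29
Expected project duration μ = 29 weeks. Critical path: Task 2 → Task 4 → Task 5.

Variance along critical path = 0.444 + 7.111 + 1.778 = 9.333; σ = 3.055 weeks.
D = μ + z·σ = 29 + 1.036·3.055 = 32.2 weeks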